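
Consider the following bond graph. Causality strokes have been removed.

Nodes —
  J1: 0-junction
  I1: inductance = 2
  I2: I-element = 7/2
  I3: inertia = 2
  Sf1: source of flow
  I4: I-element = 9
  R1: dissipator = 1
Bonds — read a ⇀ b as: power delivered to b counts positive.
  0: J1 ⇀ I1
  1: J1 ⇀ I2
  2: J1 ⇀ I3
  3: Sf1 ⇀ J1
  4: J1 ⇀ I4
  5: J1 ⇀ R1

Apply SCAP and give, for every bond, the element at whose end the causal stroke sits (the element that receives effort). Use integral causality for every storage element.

b3 →Sf1  (source Sf1 imposes f)
b0 →I1  (I1 integral (f out))
b1 →I2  (I2 outputs flow p/I2)
b2 →I3  (prefer integral on I3)
b4 →I4  (prefer integral on I4)
b5 →J1  (J1: last free bond brings effort in)

b0 →I1
b1 →I2
b2 →I3
b3 →Sf1
b4 →I4
b5 →J1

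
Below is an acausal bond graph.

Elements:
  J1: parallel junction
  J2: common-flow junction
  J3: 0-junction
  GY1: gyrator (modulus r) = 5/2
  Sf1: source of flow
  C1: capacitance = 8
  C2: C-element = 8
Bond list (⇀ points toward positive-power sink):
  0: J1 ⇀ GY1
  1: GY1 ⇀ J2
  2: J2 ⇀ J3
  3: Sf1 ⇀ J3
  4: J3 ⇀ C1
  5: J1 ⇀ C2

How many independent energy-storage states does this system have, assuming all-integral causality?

bond 3 →Sf1  (source Sf1 imposes f)
bond 4 →J3  (C1: C, integral causality)
bond 2 →J2  (J3: bond 4 brought effort, rest push out)
bond 1 →GY1  (only one flow-in slot at J2)
bond 0 →GY1  (through GY1, causality inverts; strokes same side of GY1)
bond 5 →J1  (closing 0-jn rule on J1)

2  (C1, C2 all integral)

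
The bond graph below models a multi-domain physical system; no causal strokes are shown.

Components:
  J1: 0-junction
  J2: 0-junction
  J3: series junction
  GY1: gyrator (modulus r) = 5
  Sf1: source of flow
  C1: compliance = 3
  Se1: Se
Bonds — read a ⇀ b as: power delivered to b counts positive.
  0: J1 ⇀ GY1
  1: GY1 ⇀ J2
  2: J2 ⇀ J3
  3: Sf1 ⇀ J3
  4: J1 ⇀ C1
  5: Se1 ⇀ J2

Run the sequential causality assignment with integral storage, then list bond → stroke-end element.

β3 →Sf1  (Sf1: flow source, stroke at near end)
β5 →J2  (Se1 fixes effort; stroke away)
β1 →GY1  (common-e at J2 fixed by 5)
β2 →J3  (0-jn J2 has e-setter on 5)
β0 →GY1  (GY1: gyrator matches bond 1)
β4 →J1  (J1: last free bond brings effort in)

β0 stroke→GY1
β1 stroke→GY1
β2 stroke→J3
β3 stroke→Sf1
β4 stroke→J1
β5 stroke→J2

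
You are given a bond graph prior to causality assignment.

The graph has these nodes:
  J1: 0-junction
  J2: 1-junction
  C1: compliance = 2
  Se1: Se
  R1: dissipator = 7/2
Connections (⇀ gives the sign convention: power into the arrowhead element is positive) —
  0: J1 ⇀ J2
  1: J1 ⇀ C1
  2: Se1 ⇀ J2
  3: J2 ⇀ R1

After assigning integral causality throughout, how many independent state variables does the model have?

1  (C1 all integral)

b2 stroke at J2  (Se1 fixes effort; stroke away)
b1 stroke at J1  (C1 outputs effort q/C1)
b0 stroke at J2  (J1 effort already set via bond 1)
b3 stroke at R1  (only one flow-in slot at J2)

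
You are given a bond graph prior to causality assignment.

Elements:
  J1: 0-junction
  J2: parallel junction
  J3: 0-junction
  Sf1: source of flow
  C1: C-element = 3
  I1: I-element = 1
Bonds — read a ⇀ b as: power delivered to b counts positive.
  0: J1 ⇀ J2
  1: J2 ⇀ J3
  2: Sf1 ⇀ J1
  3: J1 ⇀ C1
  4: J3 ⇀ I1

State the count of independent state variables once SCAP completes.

bond 2 stroke at Sf1  (Sf1 (Sf) sets flow on bond)
bond 3 stroke at J1  (C1: C, integral causality)
bond 0 stroke at J2  (J1 effort already set via bond 3)
bond 1 stroke at J3  (J2 effort already set via bond 0)
bond 4 stroke at I1  (common-e at J3 fixed by 1)

2  (C1, I1 all integral)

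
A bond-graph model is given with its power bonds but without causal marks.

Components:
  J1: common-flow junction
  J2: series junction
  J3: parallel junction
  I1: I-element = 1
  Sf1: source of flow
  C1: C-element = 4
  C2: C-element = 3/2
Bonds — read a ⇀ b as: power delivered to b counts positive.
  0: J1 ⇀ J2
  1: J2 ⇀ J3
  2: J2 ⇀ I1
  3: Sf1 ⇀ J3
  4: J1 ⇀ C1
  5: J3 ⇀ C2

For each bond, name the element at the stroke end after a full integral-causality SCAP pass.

β0 stroke→J2
β1 stroke→J2
β2 stroke→I1
β3 stroke→Sf1
β4 stroke→J1
β5 stroke→J3

#3 |Sf1  (Sf1: flow source, stroke at near end)
#2 |I1  (prefer integral on I1)
#0 |J2  (J2 flow already set via bond 2)
#1 |J2  (common-f at J2 fixed by 2)
#5 |J3  (closing 0-jn rule on J3)
#4 |J1  (J1: bond 0 brought flow, rest push out)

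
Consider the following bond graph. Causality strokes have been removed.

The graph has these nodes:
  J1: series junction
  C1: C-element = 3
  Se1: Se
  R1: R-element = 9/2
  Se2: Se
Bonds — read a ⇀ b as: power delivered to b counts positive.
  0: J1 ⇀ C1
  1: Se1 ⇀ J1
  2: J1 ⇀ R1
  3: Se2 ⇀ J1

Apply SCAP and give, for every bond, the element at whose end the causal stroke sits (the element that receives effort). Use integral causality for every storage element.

β1 →J1  (Se1 fixes effort; stroke away)
β3 →J1  (Se2 fixes effort; stroke away)
β0 →J1  (C1: C, integral causality)
β2 →R1  (only one flow-in slot at J1)

#0 →J1
#1 →J1
#2 →R1
#3 →J1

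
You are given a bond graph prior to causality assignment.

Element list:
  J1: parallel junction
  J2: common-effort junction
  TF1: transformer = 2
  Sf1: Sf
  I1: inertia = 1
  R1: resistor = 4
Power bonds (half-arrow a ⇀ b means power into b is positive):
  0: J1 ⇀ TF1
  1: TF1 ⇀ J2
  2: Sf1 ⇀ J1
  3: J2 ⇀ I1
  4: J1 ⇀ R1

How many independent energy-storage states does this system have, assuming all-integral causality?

β2 stroke→Sf1  (Sf1 (Sf) sets flow on bond)
β3 stroke→I1  (I1 integral (f out))
β1 stroke→J2  (J2 needs exactly one e-in)
β0 stroke→TF1  (TF1: transformer flips bond 1)
β4 stroke→J1  (J1 needs exactly one e-in)

1  (I1 all integral)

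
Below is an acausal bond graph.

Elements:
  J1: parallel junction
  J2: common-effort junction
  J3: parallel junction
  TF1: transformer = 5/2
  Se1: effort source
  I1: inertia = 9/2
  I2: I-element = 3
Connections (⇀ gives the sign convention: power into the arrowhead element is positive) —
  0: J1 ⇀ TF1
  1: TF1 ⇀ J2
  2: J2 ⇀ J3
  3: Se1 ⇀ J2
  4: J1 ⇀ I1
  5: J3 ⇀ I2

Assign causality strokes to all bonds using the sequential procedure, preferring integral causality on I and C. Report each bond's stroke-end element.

#3 stroke at J2  (source Se1 imposes e)
#1 stroke at TF1  (J2: bond 3 brought effort, rest push out)
#2 stroke at J3  (J2: bond 3 brought effort, rest push out)
#5 stroke at I2  (0-jn J3 has e-setter on 2)
#0 stroke at J1  (TF TF1: opposite of bond 1)
#4 stroke at I1  (common-e at J1 fixed by 0)

β0 |J1
β1 |TF1
β2 |J3
β3 |J2
β4 |I1
β5 |I2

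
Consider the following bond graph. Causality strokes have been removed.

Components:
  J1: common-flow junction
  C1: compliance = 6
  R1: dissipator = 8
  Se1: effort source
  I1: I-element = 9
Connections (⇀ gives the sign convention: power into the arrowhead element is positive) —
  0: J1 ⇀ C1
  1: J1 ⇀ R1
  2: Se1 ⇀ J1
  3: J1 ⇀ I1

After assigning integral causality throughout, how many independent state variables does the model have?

2  (C1, I1 all integral)

b2 stroke at J1  (source Se1 imposes e)
b0 stroke at J1  (C1 outputs effort q/C1)
b3 stroke at I1  (I1 outputs flow p/I1)
b1 stroke at J1  (J1 flow already set via bond 3)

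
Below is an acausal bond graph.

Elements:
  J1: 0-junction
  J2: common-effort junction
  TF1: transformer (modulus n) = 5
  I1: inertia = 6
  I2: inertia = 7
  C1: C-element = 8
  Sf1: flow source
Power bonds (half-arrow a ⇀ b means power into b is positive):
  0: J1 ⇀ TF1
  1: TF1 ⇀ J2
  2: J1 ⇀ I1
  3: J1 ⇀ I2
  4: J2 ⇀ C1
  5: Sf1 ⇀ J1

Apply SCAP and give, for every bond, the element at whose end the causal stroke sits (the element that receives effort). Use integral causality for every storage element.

β5 →Sf1  (Sf1 fixes flow; stroke at Sf1)
β2 →I1  (I1 integral (f out))
β3 →I2  (I2: I, integral causality)
β0 →J1  (only one effort-in slot at J1)
β1 →TF1  (TF1 one-in-one-out from 0)
β4 →J2  (J2: last free bond brings effort in)

#0 stroke→J1
#1 stroke→TF1
#2 stroke→I1
#3 stroke→I2
#4 stroke→J2
#5 stroke→Sf1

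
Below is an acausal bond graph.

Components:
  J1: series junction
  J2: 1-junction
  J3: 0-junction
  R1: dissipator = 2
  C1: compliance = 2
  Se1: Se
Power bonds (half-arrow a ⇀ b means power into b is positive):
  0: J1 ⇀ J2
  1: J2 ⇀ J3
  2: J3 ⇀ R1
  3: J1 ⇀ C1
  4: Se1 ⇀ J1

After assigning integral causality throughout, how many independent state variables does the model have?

1  (C1 all integral)

#4 stroke→J1  (Se1 (Se) sets effort on bond)
#3 stroke→J1  (C1 integral (e out))
#0 stroke→J2  (only one flow-in slot at J1)
#1 stroke→J3  (only one flow-in slot at J2)
#2 stroke→R1  (0-jn J3 has e-setter on 1)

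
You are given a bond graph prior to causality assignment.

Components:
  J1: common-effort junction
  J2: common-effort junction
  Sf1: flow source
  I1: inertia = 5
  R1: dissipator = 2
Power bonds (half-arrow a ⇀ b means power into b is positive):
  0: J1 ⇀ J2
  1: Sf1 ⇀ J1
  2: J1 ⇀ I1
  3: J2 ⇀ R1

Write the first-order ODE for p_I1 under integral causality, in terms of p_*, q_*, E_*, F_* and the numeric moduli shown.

b1 →Sf1  (Sf1: flow source, stroke at near end)
b2 →I1  (I1: I, integral causality)
b0 →J1  (J1 needs exactly one e-in)
b3 →J2  (only one effort-in slot at J2)

dp_I1/dt = 2*F_Sf1 - 2*p_I1/5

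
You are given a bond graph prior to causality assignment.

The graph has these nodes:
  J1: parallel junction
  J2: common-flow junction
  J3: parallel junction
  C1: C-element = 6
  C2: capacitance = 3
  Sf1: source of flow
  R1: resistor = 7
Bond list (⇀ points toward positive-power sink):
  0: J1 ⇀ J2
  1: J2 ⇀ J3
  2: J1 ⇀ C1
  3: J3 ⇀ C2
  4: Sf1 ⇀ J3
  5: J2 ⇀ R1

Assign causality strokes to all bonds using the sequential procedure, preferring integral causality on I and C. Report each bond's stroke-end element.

b0 stroke at J2
b1 stroke at J2
b2 stroke at J1
b3 stroke at J3
b4 stroke at Sf1
b5 stroke at R1

b4 →Sf1  (source Sf1 imposes f)
b2 →J1  (C1 integral (e out))
b0 →J2  (J1 effort already set via bond 2)
b3 →J3  (prefer integral on C2)
b1 →J2  (0-jn J3 has e-setter on 3)
b5 →R1  (only one flow-in slot at J2)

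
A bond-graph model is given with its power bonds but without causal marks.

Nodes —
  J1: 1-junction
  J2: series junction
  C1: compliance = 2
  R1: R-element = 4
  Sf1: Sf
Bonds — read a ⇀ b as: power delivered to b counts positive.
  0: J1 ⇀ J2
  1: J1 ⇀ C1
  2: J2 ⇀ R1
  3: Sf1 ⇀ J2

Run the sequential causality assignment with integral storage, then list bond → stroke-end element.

bond 3 |Sf1  (Sf1: flow source, stroke at near end)
bond 0 |J2  (common-f at J2 fixed by 3)
bond 2 |J2  (1-jn J2 has f-setter on 3)
bond 1 |J1  (J1: bond 0 brought flow, rest push out)

b0 stroke→J2
b1 stroke→J1
b2 stroke→J2
b3 stroke→Sf1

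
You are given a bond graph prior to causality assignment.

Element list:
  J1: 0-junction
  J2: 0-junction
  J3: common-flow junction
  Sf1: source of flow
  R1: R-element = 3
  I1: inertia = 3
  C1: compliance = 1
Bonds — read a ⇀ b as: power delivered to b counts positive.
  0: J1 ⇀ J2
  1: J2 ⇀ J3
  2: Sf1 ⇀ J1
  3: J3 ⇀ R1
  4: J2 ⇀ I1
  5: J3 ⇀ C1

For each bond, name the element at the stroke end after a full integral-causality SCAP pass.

b0 →J1
b1 →J2
b2 →Sf1
b3 →J3
b4 →I1
b5 →J3

β2 →Sf1  (source Sf1 imposes f)
β0 →J1  (J1 needs exactly one e-in)
β4 →I1  (I1 integral (f out))
β1 →J2  (closing 0-jn rule on J2)
β3 →J3  (1-jn J3 has f-setter on 1)
β5 →J3  (J3: bond 1 brought flow, rest push out)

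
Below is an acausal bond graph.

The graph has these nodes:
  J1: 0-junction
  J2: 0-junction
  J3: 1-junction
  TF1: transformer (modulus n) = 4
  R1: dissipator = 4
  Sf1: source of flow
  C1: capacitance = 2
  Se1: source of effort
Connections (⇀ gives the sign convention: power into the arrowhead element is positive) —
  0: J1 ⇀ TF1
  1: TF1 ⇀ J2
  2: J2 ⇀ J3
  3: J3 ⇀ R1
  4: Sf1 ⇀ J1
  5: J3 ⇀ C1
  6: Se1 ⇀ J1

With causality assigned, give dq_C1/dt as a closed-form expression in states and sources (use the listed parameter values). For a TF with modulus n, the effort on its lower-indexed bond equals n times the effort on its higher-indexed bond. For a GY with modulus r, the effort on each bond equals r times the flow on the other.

dq_C1/dt = E_Se1/16 - q_C1/8

b4 →Sf1  (Sf1: flow source, stroke at near end)
b6 →J1  (Se1 fixes effort; stroke away)
b0 →TF1  (common-e at J1 fixed by 6)
b1 →J2  (TF1 one-in-one-out from 0)
b2 →J3  (0-jn J2 has e-setter on 1)
b5 →J3  (C1: C, integral causality)
b3 →R1  (closing 1-jn rule on J3)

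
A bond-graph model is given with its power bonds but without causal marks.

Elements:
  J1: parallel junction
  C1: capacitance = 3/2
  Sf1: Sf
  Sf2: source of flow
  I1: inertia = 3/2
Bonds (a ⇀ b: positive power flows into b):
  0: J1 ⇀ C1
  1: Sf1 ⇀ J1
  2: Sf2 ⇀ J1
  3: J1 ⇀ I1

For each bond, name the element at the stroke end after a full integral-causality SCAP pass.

b0 stroke→J1
b1 stroke→Sf1
b2 stroke→Sf2
b3 stroke→I1

bond 1 stroke at Sf1  (Sf1 (Sf) sets flow on bond)
bond 2 stroke at Sf2  (Sf2: flow source, stroke at near end)
bond 0 stroke at J1  (C1: C, integral causality)
bond 3 stroke at I1  (common-e at J1 fixed by 0)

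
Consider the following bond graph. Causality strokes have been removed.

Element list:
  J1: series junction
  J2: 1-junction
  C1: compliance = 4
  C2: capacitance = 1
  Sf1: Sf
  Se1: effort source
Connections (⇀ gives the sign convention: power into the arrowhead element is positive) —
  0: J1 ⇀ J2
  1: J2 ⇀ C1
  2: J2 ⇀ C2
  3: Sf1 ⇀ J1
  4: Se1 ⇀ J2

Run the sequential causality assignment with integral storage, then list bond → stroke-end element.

#3 |Sf1  (Sf1 (Sf) sets flow on bond)
#4 |J2  (Se1 fixes effort; stroke away)
#0 |J1  (J1 flow already set via bond 3)
#1 |J2  (common-f at J2 fixed by 0)
#2 |J2  (1-jn J2 has f-setter on 0)

#0 |J1
#1 |J2
#2 |J2
#3 |Sf1
#4 |J2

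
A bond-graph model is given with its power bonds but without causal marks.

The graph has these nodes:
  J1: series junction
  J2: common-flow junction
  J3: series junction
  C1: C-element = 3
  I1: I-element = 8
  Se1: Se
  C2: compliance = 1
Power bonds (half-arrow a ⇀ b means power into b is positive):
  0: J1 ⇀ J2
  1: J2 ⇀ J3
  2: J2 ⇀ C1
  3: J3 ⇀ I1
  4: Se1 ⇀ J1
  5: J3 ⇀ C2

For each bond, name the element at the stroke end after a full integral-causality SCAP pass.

β4 |J1  (Se1 fixes effort; stroke away)
β0 |J2  (closing 1-jn rule on J1)
β2 |J2  (prefer integral on C1)
β1 |J3  (only one flow-in slot at J2)
β3 |I1  (I1 outputs flow p/I1)
β5 |J3  (common-f at J3 fixed by 3)

b0 →J2
b1 →J3
b2 →J2
b3 →I1
b4 →J1
b5 →J3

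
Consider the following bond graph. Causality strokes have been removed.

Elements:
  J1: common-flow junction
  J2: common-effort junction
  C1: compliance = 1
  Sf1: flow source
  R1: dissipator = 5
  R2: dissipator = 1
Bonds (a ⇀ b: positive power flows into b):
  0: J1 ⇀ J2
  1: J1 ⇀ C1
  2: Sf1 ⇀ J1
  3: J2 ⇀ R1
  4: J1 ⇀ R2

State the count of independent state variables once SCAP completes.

b2 |Sf1  (Sf1 fixes flow; stroke at Sf1)
b0 |J1  (J1 flow already set via bond 2)
b1 |J1  (J1 flow already set via bond 2)
b4 |J1  (J1 flow already set via bond 2)
b3 |J2  (J2: last free bond brings effort in)

1  (C1 all integral)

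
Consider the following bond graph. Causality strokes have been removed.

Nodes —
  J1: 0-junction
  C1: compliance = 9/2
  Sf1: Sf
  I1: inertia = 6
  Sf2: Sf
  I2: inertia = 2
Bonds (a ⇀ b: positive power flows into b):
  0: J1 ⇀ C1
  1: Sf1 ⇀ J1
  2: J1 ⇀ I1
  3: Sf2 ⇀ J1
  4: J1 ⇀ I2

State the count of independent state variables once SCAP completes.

3  (C1, I1, I2 all integral)

#1 stroke→Sf1  (Sf1 fixes flow; stroke at Sf1)
#3 stroke→Sf2  (source Sf2 imposes f)
#0 stroke→J1  (C1 integral (e out))
#2 stroke→I1  (J1: bond 0 brought effort, rest push out)
#4 stroke→I2  (J1: bond 0 brought effort, rest push out)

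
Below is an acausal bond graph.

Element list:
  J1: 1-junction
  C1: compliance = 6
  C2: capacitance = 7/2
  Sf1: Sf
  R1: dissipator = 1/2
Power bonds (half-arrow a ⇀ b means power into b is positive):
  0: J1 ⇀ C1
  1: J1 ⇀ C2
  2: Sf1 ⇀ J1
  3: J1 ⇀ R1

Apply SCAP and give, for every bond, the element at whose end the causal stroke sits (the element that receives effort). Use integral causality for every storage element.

b0 stroke at J1
b1 stroke at J1
b2 stroke at Sf1
b3 stroke at J1

#2 |Sf1  (Sf1 (Sf) sets flow on bond)
#0 |J1  (common-f at J1 fixed by 2)
#1 |J1  (common-f at J1 fixed by 2)
#3 |J1  (common-f at J1 fixed by 2)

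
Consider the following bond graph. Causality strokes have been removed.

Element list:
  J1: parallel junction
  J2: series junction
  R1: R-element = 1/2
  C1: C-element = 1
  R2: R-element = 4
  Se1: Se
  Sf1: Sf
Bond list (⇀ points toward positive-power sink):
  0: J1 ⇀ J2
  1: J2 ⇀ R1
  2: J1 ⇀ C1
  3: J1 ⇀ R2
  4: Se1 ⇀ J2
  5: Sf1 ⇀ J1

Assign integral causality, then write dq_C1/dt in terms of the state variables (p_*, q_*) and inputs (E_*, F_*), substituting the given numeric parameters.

dq_C1/dt = -2*E_Se1 + F_Sf1 - 9*q_C1/4

bond 4 stroke at J2  (Se1: effort source, stroke at far end)
bond 5 stroke at Sf1  (Sf1 (Sf) sets flow on bond)
bond 2 stroke at J1  (C1 integral (e out))
bond 0 stroke at J2  (J1: bond 2 brought effort, rest push out)
bond 3 stroke at R2  (J1 effort already set via bond 2)
bond 1 stroke at R1  (closing 1-jn rule on J2)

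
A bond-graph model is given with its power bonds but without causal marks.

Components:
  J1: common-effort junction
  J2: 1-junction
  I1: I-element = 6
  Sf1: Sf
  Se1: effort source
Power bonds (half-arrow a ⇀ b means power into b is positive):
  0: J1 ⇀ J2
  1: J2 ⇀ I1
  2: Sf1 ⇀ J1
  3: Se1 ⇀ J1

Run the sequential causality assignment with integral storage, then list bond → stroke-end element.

β0 |J2
β1 |I1
β2 |Sf1
β3 |J1

#2 →Sf1  (Sf1: flow source, stroke at near end)
#3 →J1  (source Se1 imposes e)
#0 →J2  (common-e at J1 fixed by 3)
#1 →I1  (J2 needs exactly one f-in)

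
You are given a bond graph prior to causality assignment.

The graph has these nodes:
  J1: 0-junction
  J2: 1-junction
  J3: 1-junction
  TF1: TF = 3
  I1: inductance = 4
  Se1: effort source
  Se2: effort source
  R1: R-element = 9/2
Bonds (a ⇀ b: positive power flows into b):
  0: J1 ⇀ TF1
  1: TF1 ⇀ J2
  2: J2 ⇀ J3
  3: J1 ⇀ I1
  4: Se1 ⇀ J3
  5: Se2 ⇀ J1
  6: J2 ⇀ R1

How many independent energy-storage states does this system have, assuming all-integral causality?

1  (I1 all integral)

β4 →J3  (source Se1 imposes e)
β5 →J1  (Se2 (Se) sets effort on bond)
β0 →TF1  (J1: bond 5 brought effort, rest push out)
β3 →I1  (0-jn J1 has e-setter on 5)
β2 →J2  (J3 needs exactly one f-in)
β1 →J2  (TF TF1: opposite of bond 0)
β6 →R1  (only one flow-in slot at J2)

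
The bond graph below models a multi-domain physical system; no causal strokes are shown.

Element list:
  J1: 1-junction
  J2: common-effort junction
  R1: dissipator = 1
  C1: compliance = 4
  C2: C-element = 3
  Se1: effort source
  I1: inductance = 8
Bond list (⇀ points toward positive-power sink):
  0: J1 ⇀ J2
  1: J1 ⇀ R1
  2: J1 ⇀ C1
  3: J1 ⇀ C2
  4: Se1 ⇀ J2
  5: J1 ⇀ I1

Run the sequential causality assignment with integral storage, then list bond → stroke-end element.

bond 0 |J1
bond 1 |J1
bond 2 |J1
bond 3 |J1
bond 4 |J2
bond 5 |I1

b4 →J2  (Se1 (Se) sets effort on bond)
b0 →J1  (J2: bond 4 brought effort, rest push out)
b2 →J1  (C1 integral (e out))
b3 →J1  (prefer integral on C2)
b5 →I1  (prefer integral on I1)
b1 →J1  (J1: bond 5 brought flow, rest push out)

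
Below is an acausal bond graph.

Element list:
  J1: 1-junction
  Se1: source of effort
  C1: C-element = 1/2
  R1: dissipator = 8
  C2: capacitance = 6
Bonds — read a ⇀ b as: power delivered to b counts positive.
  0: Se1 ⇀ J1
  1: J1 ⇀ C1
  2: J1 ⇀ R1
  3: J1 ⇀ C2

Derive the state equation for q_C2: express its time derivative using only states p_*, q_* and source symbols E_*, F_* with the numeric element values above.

dq_C2/dt = E_Se1/8 - q_C1/4 - q_C2/48

#0 →J1  (Se1 (Se) sets effort on bond)
#1 →J1  (prefer integral on C1)
#3 →J1  (C2 integral (e out))
#2 →R1  (J1 needs exactly one f-in)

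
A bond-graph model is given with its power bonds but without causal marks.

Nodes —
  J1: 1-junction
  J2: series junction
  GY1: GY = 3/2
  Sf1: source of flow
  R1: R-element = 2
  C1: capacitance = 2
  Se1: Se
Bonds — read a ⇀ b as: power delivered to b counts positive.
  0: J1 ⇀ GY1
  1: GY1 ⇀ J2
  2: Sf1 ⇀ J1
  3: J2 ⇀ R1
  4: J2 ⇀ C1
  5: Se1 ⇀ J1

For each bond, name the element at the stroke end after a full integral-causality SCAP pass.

bond 0 →J1
bond 1 →J2
bond 2 →Sf1
bond 3 →R1
bond 4 →J2
bond 5 →J1

β2 |Sf1  (Sf1 (Sf) sets flow on bond)
β5 |J1  (Se1 fixes effort; stroke away)
β0 |J1  (J1: bond 2 brought flow, rest push out)
β1 |J2  (GY GY1: same side as bond 0)
β4 |J2  (C1: C, integral causality)
β3 |R1  (J2: last free bond brings flow in)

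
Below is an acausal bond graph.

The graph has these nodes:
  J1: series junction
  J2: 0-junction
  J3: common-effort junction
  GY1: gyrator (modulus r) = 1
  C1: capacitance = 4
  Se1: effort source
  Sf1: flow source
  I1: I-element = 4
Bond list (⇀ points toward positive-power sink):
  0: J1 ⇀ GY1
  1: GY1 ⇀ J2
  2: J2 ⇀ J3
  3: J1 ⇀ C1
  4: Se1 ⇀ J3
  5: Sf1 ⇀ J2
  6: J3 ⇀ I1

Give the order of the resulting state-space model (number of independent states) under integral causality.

#4 →J3  (Se1 fixes effort; stroke away)
#5 →Sf1  (Sf1: flow source, stroke at near end)
#2 →J2  (J3: bond 4 brought effort, rest push out)
#6 →I1  (common-e at J3 fixed by 4)
#1 →GY1  (common-e at J2 fixed by 2)
#0 →GY1  (GY GY1: same side as bond 1)
#3 →J1  (J1 flow already set via bond 0)

2  (C1, I1 all integral)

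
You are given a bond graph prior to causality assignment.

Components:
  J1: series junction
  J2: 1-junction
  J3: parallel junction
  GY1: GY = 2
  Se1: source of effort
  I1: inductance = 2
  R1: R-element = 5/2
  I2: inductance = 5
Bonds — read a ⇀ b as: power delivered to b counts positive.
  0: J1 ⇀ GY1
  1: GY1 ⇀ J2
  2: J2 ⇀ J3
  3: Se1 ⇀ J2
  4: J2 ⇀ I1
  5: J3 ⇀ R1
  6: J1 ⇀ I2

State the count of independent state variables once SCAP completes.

2  (I1, I2 all integral)

β3 stroke→J2  (source Se1 imposes e)
β4 stroke→I1  (prefer integral on I1)
β1 stroke→J2  (J2 flow already set via bond 4)
β2 stroke→J2  (common-f at J2 fixed by 4)
β5 stroke→J3  (only one effort-in slot at J3)
β0 stroke→J1  (GY1: gyrator matches bond 1)
β6 stroke→I2  (J1: last free bond brings flow in)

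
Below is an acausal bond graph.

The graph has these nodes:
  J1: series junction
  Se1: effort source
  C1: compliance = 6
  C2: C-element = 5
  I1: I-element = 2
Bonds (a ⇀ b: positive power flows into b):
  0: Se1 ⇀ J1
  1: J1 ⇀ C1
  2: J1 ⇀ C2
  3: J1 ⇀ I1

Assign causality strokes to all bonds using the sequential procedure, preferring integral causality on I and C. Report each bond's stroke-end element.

#0 stroke→J1  (Se1 (Se) sets effort on bond)
#1 stroke→J1  (prefer integral on C1)
#2 stroke→J1  (C2: C, integral causality)
#3 stroke→I1  (J1 needs exactly one f-in)

β0 stroke at J1
β1 stroke at J1
β2 stroke at J1
β3 stroke at I1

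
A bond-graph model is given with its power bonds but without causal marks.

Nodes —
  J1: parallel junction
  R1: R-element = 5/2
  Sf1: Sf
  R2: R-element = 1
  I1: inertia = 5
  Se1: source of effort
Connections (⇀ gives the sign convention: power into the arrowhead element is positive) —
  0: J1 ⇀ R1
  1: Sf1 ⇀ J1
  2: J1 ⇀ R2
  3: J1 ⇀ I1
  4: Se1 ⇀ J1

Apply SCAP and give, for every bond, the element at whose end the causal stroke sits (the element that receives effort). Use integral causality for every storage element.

b1 |Sf1  (Sf1 (Sf) sets flow on bond)
b4 |J1  (source Se1 imposes e)
b0 |R1  (0-jn J1 has e-setter on 4)
b2 |R2  (J1 effort already set via bond 4)
b3 |I1  (common-e at J1 fixed by 4)

bond 0 |R1
bond 1 |Sf1
bond 2 |R2
bond 3 |I1
bond 4 |J1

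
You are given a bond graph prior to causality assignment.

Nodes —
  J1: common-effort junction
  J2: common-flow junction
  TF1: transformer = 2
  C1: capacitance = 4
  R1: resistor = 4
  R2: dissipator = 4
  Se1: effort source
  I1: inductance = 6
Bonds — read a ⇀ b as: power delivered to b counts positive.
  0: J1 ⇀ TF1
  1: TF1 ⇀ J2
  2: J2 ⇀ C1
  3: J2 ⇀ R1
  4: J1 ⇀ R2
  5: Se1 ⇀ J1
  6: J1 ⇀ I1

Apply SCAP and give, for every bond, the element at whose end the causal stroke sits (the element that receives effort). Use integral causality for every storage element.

b0 stroke→TF1
b1 stroke→J2
b2 stroke→J2
b3 stroke→R1
b4 stroke→R2
b5 stroke→J1
b6 stroke→I1

β5 →J1  (Se1 fixes effort; stroke away)
β0 →TF1  (0-jn J1 has e-setter on 5)
β4 →R2  (0-jn J1 has e-setter on 5)
β6 →I1  (J1 effort already set via bond 5)
β1 →J2  (TF TF1: opposite of bond 0)
β2 →J2  (C1 integral (e out))
β3 →R1  (J2 needs exactly one f-in)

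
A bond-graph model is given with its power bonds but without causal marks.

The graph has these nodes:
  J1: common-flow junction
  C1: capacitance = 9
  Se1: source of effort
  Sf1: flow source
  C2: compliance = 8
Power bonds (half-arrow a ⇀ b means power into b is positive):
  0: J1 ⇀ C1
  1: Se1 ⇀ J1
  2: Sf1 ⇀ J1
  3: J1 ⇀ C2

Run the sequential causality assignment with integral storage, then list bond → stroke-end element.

#0 stroke→J1
#1 stroke→J1
#2 stroke→Sf1
#3 stroke→J1

b1 →J1  (Se1: effort source, stroke at far end)
b2 →Sf1  (Sf1: flow source, stroke at near end)
b0 →J1  (common-f at J1 fixed by 2)
b3 →J1  (1-jn J1 has f-setter on 2)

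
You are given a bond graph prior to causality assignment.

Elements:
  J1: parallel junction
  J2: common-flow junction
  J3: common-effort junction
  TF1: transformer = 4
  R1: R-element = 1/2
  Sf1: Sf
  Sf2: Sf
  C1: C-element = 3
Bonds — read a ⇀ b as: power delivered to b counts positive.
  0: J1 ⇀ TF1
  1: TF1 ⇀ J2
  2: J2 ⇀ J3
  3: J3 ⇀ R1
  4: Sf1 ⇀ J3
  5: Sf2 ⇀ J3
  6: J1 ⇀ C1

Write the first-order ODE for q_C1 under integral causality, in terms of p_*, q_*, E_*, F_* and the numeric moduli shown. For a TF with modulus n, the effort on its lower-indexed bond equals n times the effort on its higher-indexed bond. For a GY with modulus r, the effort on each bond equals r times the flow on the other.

dq_C1/dt = F_Sf1/4 + F_Sf2/4 - q_C1/24

β4 |Sf1  (Sf1 (Sf) sets flow on bond)
β5 |Sf2  (Sf2 (Sf) sets flow on bond)
β6 |J1  (prefer integral on C1)
β0 |TF1  (0-jn J1 has e-setter on 6)
β1 |J2  (TF1: transformer flips bond 0)
β2 |J3  (only one flow-in slot at J2)
β3 |R1  (0-jn J3 has e-setter on 2)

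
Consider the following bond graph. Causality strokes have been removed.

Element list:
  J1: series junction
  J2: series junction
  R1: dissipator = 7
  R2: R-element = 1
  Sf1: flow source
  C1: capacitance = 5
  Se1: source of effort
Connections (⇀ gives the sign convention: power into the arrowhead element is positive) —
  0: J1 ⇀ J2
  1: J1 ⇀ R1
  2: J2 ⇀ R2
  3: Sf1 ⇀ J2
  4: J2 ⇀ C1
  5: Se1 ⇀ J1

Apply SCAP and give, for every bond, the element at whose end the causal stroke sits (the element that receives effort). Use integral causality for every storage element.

#3 |Sf1  (source Sf1 imposes f)
#5 |J1  (Se1 fixes effort; stroke away)
#0 |J2  (J2: bond 3 brought flow, rest push out)
#2 |J2  (1-jn J2 has f-setter on 3)
#4 |J2  (J2: bond 3 brought flow, rest push out)
#1 |J1  (J1 flow already set via bond 0)

#0 →J2
#1 →J1
#2 →J2
#3 →Sf1
#4 →J2
#5 →J1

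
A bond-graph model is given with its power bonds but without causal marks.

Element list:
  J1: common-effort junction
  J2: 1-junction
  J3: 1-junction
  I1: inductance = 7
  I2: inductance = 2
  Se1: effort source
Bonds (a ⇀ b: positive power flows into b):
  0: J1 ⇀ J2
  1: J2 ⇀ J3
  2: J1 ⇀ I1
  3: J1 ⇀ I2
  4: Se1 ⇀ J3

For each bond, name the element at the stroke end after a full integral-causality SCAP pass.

#4 stroke→J3  (Se1 fixes effort; stroke away)
#1 stroke→J2  (only one flow-in slot at J3)
#0 stroke→J1  (closing 1-jn rule on J2)
#2 stroke→I1  (J1: bond 0 brought effort, rest push out)
#3 stroke→I2  (0-jn J1 has e-setter on 0)

β0 →J1
β1 →J2
β2 →I1
β3 →I2
β4 →J3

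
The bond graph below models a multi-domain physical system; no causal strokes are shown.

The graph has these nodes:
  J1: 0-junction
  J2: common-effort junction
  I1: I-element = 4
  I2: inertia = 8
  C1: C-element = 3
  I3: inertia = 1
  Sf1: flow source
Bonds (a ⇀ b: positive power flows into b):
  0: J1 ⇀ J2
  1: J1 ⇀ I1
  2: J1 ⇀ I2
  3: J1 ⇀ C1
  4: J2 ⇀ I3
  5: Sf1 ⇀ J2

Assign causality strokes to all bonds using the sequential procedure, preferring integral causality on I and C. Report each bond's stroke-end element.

bond 5 |Sf1  (Sf1: flow source, stroke at near end)
bond 1 |I1  (I1 outputs flow p/I1)
bond 2 |I2  (I2: I, integral causality)
bond 3 |J1  (C1: C, integral causality)
bond 0 |J2  (0-jn J1 has e-setter on 3)
bond 4 |I3  (J2 effort already set via bond 0)

bond 0 stroke at J2
bond 1 stroke at I1
bond 2 stroke at I2
bond 3 stroke at J1
bond 4 stroke at I3
bond 5 stroke at Sf1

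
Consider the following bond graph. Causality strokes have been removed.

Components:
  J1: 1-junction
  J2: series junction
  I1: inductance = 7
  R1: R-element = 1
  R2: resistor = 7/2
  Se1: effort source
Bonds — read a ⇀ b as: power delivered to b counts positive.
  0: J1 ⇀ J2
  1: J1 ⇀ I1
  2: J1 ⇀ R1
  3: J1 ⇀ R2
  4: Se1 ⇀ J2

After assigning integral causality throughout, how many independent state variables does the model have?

1  (I1 all integral)

b4 →J2  (source Se1 imposes e)
b0 →J1  (closing 1-jn rule on J2)
b1 →I1  (I1 outputs flow p/I1)
b2 →J1  (J1 flow already set via bond 1)
b3 →J1  (J1: bond 1 brought flow, rest push out)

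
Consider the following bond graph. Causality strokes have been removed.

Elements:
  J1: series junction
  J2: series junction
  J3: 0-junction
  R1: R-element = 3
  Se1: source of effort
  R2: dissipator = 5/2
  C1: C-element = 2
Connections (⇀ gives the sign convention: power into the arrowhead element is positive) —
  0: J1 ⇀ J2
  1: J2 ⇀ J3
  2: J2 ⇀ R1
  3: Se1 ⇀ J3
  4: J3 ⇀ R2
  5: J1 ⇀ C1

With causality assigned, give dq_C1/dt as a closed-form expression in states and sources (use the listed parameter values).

#3 →J3  (Se1: effort source, stroke at far end)
#1 →J2  (common-e at J3 fixed by 3)
#4 →R2  (common-e at J3 fixed by 3)
#5 →J1  (C1 integral (e out))
#0 →J2  (only one flow-in slot at J1)
#2 →R1  (J2: last free bond brings flow in)

dq_C1/dt = -E_Se1/3 - q_C1/6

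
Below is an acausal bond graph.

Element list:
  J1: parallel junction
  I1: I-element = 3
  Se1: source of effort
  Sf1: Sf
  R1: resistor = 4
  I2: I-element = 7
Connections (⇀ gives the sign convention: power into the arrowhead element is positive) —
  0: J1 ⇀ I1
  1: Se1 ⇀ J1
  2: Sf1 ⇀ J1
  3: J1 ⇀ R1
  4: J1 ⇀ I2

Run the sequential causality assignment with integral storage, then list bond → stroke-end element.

β1 stroke at J1  (Se1 fixes effort; stroke away)
β2 stroke at Sf1  (Sf1 fixes flow; stroke at Sf1)
β0 stroke at I1  (J1 effort already set via bond 1)
β3 stroke at R1  (common-e at J1 fixed by 1)
β4 stroke at I2  (J1: bond 1 brought effort, rest push out)

β0 stroke at I1
β1 stroke at J1
β2 stroke at Sf1
β3 stroke at R1
β4 stroke at I2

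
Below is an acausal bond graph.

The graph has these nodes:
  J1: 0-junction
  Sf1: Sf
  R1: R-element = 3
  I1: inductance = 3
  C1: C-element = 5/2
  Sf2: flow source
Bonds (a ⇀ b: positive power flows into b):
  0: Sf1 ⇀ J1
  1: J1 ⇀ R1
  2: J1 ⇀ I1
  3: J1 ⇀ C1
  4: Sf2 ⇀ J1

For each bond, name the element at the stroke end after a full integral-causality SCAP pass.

b0 stroke→Sf1
b1 stroke→R1
b2 stroke→I1
b3 stroke→J1
b4 stroke→Sf2

#0 |Sf1  (Sf1: flow source, stroke at near end)
#4 |Sf2  (Sf2 fixes flow; stroke at Sf2)
#2 |I1  (I1: I, integral causality)
#3 |J1  (C1: C, integral causality)
#1 |R1  (J1 effort already set via bond 3)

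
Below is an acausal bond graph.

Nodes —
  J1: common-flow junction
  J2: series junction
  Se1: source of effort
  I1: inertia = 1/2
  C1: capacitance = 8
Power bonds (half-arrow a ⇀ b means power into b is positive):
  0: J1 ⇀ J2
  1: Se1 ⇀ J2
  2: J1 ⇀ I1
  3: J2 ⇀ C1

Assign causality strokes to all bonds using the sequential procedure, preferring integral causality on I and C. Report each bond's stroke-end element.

#0 |J1
#1 |J2
#2 |I1
#3 |J2

β1 stroke→J2  (Se1 (Se) sets effort on bond)
β2 stroke→I1  (prefer integral on I1)
β0 stroke→J1  (1-jn J1 has f-setter on 2)
β3 stroke→J2  (J2 flow already set via bond 0)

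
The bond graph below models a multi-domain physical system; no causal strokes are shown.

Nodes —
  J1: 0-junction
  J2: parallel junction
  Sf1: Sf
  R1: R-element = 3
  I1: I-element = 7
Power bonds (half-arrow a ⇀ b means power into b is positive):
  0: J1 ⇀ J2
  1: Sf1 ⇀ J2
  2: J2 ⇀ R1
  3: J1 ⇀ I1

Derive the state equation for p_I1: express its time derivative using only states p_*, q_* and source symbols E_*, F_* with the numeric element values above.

#1 →Sf1  (Sf1: flow source, stroke at near end)
#3 →I1  (I1: I, integral causality)
#0 →J1  (only one effort-in slot at J1)
#2 →J2  (J2 needs exactly one e-in)

dp_I1/dt = 3*F_Sf1 - 3*p_I1/7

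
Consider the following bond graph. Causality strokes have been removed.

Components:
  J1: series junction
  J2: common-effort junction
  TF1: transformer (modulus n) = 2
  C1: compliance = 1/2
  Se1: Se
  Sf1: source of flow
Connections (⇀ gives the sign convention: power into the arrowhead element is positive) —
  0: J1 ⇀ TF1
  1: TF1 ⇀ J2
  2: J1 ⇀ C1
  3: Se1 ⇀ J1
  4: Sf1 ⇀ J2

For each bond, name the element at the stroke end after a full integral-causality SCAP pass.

b3 stroke at J1  (Se1 fixes effort; stroke away)
b4 stroke at Sf1  (Sf1: flow source, stroke at near end)
b1 stroke at J2  (closing 0-jn rule on J2)
b0 stroke at TF1  (through TF1, causality passes straight; one stroke at TF1)
b2 stroke at J1  (common-f at J1 fixed by 0)

β0 stroke at TF1
β1 stroke at J2
β2 stroke at J1
β3 stroke at J1
β4 stroke at Sf1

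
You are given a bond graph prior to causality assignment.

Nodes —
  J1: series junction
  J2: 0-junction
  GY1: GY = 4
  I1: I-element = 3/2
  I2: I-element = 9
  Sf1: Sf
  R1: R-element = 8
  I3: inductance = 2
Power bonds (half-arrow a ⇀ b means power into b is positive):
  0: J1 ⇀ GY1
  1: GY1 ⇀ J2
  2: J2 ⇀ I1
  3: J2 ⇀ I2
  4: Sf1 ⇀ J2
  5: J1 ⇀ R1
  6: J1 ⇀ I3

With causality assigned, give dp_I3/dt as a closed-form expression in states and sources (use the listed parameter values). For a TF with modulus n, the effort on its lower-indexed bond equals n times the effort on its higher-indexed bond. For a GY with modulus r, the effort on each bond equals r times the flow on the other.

dp_I3/dt = 4*F_Sf1 - 8*p_I1/3 - 4*p_I2/9 - 4*p_I3

β4 |Sf1  (Sf1 fixes flow; stroke at Sf1)
β2 |I1  (I1: I, integral causality)
β3 |I2  (I2 integral (f out))
β1 |J2  (only one effort-in slot at J2)
β0 |J1  (GY1 both-in/both-out from 1)
β6 |I3  (prefer integral on I3)
β5 |J1  (1-jn J1 has f-setter on 6)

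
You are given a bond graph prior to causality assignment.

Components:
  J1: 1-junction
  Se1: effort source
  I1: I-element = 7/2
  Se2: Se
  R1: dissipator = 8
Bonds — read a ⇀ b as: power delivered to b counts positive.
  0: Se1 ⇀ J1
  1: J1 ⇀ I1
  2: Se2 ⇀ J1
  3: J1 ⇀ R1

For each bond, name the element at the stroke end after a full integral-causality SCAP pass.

#0 →J1
#1 →I1
#2 →J1
#3 →J1

#0 stroke→J1  (Se1: effort source, stroke at far end)
#2 stroke→J1  (Se2 (Se) sets effort on bond)
#1 stroke→I1  (I1 outputs flow p/I1)
#3 stroke→J1  (1-jn J1 has f-setter on 1)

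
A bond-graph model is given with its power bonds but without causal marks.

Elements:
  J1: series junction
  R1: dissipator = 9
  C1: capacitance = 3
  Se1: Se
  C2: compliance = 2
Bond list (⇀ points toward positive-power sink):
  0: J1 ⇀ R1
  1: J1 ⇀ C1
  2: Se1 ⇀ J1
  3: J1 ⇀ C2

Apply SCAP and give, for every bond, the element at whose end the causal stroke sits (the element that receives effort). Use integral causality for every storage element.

bond 0 stroke at R1
bond 1 stroke at J1
bond 2 stroke at J1
bond 3 stroke at J1

b2 →J1  (Se1: effort source, stroke at far end)
b1 →J1  (C1 integral (e out))
b3 →J1  (C2 outputs effort q/C2)
b0 →R1  (J1: last free bond brings flow in)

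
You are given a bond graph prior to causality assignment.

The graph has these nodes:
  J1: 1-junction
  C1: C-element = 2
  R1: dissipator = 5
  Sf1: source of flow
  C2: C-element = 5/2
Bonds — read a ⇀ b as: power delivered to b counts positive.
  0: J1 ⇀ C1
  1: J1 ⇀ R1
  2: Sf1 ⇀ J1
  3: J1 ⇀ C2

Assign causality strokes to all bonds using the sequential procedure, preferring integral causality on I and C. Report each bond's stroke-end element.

b2 stroke→Sf1  (Sf1 (Sf) sets flow on bond)
b0 stroke→J1  (J1 flow already set via bond 2)
b1 stroke→J1  (common-f at J1 fixed by 2)
b3 stroke→J1  (1-jn J1 has f-setter on 2)

β0 →J1
β1 →J1
β2 →Sf1
β3 →J1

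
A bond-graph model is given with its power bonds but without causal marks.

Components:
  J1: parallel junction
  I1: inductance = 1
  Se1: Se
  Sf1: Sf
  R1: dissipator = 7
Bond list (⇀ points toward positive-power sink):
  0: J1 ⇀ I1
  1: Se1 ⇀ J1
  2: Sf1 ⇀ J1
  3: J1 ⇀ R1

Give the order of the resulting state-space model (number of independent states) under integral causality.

1  (I1 all integral)

b1 stroke at J1  (source Se1 imposes e)
b2 stroke at Sf1  (Sf1: flow source, stroke at near end)
b0 stroke at I1  (common-e at J1 fixed by 1)
b3 stroke at R1  (0-jn J1 has e-setter on 1)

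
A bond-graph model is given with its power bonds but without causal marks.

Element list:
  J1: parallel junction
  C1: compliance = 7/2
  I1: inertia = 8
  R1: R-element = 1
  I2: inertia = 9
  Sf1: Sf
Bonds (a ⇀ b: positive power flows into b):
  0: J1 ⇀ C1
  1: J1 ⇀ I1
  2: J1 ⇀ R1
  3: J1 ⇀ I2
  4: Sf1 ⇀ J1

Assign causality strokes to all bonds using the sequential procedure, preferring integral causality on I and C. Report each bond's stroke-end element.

β4 |Sf1  (source Sf1 imposes f)
β0 |J1  (C1: C, integral causality)
β1 |I1  (0-jn J1 has e-setter on 0)
β2 |R1  (common-e at J1 fixed by 0)
β3 |I2  (0-jn J1 has e-setter on 0)

b0 →J1
b1 →I1
b2 →R1
b3 →I2
b4 →Sf1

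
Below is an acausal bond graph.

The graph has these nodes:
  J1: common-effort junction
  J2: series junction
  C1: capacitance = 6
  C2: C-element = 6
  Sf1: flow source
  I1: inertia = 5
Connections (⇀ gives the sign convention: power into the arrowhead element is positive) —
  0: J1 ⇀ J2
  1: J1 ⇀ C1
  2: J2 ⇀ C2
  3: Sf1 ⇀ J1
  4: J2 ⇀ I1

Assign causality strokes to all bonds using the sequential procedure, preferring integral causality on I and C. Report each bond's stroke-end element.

bond 3 |Sf1  (Sf1 fixes flow; stroke at Sf1)
bond 1 |J1  (C1 integral (e out))
bond 0 |J2  (J1: bond 1 brought effort, rest push out)
bond 2 |J2  (prefer integral on C2)
bond 4 |I1  (closing 1-jn rule on J2)

#0 stroke at J2
#1 stroke at J1
#2 stroke at J2
#3 stroke at Sf1
#4 stroke at I1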